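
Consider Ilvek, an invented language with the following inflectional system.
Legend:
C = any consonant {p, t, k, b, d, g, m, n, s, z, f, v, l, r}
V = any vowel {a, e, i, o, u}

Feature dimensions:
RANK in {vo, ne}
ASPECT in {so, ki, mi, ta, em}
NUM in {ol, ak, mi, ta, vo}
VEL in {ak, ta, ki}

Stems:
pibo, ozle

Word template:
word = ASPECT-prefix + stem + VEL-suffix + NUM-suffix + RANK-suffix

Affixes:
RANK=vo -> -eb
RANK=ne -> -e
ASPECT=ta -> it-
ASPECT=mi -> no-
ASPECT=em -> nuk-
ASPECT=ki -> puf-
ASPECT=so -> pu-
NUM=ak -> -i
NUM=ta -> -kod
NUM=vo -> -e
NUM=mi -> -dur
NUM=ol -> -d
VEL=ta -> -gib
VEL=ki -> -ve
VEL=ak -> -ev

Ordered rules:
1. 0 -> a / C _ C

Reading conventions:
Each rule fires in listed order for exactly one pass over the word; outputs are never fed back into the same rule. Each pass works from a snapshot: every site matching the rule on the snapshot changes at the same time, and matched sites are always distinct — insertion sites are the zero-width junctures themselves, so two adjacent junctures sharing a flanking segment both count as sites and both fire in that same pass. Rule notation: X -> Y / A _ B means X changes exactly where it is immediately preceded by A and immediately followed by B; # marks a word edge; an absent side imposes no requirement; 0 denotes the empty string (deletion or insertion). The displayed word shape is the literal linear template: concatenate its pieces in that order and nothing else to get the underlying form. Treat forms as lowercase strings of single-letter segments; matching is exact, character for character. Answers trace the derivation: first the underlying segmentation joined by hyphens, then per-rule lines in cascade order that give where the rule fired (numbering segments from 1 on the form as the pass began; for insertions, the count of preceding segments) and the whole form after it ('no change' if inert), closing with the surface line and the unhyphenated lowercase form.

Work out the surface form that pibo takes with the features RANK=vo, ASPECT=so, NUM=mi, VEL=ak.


underlying: pu-pibo-ev-dur-eb
1. 0 -> a / C _ C: inserts after position(s) 8: pupiboevadureb
surface: pupiboevadureb


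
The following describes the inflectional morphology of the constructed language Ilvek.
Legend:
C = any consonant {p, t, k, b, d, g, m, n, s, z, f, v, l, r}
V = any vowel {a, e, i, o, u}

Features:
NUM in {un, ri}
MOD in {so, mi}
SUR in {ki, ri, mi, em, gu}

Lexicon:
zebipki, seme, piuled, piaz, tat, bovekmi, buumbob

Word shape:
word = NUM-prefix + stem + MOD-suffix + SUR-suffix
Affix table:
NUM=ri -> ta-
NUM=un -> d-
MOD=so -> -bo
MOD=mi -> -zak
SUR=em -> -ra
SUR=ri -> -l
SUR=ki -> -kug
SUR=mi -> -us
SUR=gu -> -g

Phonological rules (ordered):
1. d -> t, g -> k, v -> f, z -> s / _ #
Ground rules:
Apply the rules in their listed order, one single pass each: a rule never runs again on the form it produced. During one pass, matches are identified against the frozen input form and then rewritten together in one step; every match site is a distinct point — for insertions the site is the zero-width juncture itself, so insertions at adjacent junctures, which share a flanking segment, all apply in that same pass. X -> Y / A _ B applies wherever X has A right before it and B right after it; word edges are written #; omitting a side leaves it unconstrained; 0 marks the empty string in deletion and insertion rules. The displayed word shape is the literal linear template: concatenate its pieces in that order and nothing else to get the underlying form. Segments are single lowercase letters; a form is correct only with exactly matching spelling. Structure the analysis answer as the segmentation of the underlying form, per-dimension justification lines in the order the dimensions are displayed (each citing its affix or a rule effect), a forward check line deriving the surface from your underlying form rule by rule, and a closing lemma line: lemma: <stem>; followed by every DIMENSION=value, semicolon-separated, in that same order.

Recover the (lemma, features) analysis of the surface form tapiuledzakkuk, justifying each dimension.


underlying: ta-piuled-zak-kug
NUM=ri - signalled by the affix ta-
MOD=mi - signalled by the affix -zak
SUR=ki - signalled by the affix -kug
check: tapiuledzakkug -> tapiuledzakkuk
lemma: piuled; NUM=ri; MOD=mi; SUR=ki


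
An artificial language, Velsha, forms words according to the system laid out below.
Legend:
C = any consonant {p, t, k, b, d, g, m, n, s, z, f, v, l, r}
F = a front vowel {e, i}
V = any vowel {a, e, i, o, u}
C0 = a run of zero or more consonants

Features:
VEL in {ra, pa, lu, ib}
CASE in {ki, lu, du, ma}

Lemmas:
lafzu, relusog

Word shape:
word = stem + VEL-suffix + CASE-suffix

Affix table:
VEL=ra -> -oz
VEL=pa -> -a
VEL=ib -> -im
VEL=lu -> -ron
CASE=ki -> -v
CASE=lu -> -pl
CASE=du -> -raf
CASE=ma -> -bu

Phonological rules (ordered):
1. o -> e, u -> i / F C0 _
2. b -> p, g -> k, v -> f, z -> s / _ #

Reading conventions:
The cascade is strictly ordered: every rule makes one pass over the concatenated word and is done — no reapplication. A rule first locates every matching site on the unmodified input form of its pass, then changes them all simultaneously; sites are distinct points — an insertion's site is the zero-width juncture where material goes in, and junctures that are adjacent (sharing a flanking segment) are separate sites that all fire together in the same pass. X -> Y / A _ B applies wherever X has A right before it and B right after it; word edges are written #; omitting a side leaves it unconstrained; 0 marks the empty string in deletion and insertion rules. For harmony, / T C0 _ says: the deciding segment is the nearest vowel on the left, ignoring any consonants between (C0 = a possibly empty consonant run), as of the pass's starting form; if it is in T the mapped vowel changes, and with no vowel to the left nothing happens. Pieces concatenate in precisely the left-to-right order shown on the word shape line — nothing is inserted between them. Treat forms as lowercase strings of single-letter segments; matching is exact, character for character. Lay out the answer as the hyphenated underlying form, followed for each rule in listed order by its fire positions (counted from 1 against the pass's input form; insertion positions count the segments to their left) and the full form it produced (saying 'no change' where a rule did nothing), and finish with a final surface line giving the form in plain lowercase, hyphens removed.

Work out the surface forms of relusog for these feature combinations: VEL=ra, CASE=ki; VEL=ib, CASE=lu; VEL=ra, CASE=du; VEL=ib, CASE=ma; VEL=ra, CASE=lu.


cell VEL=ra, CASE=ki:
underlying: relusog-oz-v
1. o -> e, u -> i / F C0 _: fires at position(s) 4: relisogozv
2. b -> p, g -> k, v -> f, z -> s / _ #: fires at position(s) 10: relisogozf
surface: relisogozf

cell VEL=ib, CASE=lu:
underlying: relusog-im-pl
1. o -> e, u -> i / F C0 _: fires at position(s) 4: relisogimpl
2. b -> p, g -> k, v -> f, z -> s / _ #: no change
surface: relisogimpl

cell VEL=ra, CASE=du:
underlying: relusog-oz-raf
1. o -> e, u -> i / F C0 _: fires at position(s) 4: relisogozraf
2. b -> p, g -> k, v -> f, z -> s / _ #: no change
surface: relisogozraf

cell VEL=ib, CASE=ma:
underlying: relusog-im-bu
1. o -> e, u -> i / F C0 _: fires at position(s) 4, 11: relisogimbi
2. b -> p, g -> k, v -> f, z -> s / _ #: no change
surface: relisogimbi

cell VEL=ra, CASE=lu:
underlying: relusog-oz-pl
1. o -> e, u -> i / F C0 _: fires at position(s) 4: relisogozpl
2. b -> p, g -> k, v -> f, z -> s / _ #: no change
surface: relisogozpl


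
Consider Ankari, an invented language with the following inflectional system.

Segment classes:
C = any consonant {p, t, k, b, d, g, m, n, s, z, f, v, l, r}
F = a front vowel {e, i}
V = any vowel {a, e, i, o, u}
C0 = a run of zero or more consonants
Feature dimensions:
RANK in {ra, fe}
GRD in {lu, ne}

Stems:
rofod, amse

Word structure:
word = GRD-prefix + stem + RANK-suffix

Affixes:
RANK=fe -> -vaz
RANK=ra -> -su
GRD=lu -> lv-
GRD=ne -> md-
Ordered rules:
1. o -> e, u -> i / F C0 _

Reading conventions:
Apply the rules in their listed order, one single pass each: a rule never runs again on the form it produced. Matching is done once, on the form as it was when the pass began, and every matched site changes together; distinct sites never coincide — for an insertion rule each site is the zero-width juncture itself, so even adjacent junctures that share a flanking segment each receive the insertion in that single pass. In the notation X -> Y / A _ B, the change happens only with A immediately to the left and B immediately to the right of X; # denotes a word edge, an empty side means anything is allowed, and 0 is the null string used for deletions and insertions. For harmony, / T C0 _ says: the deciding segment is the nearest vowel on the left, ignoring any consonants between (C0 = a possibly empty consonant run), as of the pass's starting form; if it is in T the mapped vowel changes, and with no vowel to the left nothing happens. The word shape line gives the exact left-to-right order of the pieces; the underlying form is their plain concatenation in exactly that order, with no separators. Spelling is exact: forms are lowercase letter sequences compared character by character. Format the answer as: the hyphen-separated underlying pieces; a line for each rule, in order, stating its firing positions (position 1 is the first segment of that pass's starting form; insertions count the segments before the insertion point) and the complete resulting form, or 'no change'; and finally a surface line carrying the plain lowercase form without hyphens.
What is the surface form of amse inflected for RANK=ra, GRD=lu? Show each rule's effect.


underlying: lv-amse-su
1. o -> e, u -> i / F C0 _: fires at position(s) 8: lvamsesi
surface: lvamsesi


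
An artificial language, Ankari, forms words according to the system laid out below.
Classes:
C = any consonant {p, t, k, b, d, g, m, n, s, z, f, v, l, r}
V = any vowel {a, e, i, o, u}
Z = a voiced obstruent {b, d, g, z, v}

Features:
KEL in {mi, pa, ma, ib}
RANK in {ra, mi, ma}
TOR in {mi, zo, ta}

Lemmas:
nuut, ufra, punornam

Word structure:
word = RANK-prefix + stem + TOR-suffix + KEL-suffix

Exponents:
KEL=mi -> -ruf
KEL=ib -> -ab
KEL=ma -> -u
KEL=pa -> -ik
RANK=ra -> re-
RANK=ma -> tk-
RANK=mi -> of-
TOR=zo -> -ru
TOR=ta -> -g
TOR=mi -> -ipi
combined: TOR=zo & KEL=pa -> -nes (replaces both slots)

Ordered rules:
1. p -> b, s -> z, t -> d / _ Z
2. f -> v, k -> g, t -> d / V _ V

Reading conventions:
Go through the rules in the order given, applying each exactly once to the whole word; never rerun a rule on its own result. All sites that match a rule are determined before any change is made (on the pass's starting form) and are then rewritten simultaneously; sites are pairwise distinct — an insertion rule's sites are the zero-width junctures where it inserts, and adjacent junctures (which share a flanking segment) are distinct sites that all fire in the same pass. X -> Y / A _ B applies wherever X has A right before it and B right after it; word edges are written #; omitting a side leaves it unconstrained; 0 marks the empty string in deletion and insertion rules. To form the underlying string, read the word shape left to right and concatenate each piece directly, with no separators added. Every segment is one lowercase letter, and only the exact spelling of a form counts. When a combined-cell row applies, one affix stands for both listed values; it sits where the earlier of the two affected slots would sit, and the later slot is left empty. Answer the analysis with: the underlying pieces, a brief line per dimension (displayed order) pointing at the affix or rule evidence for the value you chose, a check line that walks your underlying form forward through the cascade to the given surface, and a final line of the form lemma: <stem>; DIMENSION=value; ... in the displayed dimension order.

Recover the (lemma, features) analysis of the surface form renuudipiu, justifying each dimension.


underlying: re-nuut-ipi-u
KEL=ma - signalled by the affix -u
RANK=ra - signalled by the affix re-
TOR=mi - signalled by the affix -ipi
check: renuutipiu -> renuutipiu -> renuudipiu
lemma: nuut; KEL=ma; RANK=ra; TOR=mi


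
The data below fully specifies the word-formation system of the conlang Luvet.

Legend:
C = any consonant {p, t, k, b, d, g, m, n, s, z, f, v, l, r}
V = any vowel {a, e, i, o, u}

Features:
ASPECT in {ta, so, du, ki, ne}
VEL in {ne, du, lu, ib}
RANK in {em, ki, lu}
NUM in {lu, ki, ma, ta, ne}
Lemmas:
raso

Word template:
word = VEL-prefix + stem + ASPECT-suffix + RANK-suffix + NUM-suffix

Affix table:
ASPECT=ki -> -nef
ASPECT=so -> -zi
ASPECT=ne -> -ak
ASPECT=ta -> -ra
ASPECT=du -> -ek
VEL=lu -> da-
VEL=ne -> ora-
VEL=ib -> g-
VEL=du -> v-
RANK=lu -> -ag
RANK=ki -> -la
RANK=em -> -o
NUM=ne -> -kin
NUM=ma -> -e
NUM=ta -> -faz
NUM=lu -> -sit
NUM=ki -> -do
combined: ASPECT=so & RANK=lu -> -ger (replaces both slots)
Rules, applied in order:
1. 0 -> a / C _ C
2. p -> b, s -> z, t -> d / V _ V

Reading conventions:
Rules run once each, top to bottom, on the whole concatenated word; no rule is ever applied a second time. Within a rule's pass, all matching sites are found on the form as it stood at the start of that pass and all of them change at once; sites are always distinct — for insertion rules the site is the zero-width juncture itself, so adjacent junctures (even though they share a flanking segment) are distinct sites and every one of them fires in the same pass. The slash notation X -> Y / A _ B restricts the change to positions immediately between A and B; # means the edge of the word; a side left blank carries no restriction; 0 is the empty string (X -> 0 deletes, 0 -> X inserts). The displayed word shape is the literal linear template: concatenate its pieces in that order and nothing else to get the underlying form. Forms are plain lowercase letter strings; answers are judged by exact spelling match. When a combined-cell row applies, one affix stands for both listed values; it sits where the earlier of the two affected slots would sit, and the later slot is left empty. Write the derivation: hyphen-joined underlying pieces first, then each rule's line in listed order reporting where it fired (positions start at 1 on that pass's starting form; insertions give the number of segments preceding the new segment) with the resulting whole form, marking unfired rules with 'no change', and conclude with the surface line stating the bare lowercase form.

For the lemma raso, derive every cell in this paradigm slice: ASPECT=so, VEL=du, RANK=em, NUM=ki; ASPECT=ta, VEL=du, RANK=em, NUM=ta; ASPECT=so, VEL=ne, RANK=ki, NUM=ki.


cell ASPECT=so, VEL=du, RANK=em, NUM=ki:
underlying: v-raso-zi-o-do
1. 0 -> a / C _ C: inserts after position(s) 1: varasoziodo
2. p -> b, s -> z, t -> d / V _ V: fires at position(s) 5: varazoziodo
surface: varazoziodo

cell ASPECT=ta, VEL=du, RANK=em, NUM=ta:
underlying: v-raso-ra-o-faz
1. 0 -> a / C _ C: inserts after position(s) 1: varasoraofaz
2. p -> b, s -> z, t -> d / V _ V: fires at position(s) 5: varazoraofaz
surface: varazoraofaz

cell ASPECT=so, VEL=ne, RANK=ki, NUM=ki:
underlying: ora-raso-zi-la-do
1. 0 -> a / C _ C: no change
2. p -> b, s -> z, t -> d / V _ V: fires at position(s) 6: orarazozilado
surface: orarazozilado


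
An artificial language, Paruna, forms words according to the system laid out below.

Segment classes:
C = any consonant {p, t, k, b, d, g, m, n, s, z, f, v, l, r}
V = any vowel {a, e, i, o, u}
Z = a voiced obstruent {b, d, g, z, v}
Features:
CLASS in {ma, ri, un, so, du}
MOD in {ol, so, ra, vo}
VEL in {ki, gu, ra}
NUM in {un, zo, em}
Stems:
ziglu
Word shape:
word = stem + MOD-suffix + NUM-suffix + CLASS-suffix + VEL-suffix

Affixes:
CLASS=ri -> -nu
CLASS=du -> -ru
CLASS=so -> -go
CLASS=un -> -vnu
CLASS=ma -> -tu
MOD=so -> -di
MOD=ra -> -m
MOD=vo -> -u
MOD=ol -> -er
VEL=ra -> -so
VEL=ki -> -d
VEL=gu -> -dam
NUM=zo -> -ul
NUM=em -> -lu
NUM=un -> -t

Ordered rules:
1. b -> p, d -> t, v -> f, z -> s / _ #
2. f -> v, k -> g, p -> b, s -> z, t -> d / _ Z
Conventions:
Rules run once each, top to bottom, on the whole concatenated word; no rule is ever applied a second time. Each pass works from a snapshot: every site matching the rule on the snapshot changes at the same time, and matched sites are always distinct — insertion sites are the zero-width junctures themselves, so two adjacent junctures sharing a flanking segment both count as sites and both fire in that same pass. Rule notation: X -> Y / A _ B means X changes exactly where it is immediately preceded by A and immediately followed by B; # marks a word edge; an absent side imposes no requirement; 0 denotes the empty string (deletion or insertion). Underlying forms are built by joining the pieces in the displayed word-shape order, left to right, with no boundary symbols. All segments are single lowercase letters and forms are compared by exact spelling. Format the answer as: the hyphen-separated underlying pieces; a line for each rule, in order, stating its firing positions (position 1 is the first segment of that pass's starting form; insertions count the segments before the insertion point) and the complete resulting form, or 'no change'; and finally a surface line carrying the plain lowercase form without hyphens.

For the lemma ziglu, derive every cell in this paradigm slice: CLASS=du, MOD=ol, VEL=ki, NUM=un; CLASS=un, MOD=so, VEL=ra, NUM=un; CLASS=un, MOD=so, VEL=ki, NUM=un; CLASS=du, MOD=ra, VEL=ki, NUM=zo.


cell CLASS=du, MOD=ol, VEL=ki, NUM=un:
underlying: ziglu-er-t-ru-d
1. b -> p, d -> t, v -> f, z -> s / _ #: fires at position(s) 11: zigluertrut
2. f -> v, k -> g, p -> b, s -> z, t -> d / _ Z: no change
surface: zigluertrut

cell CLASS=un, MOD=so, VEL=ra, NUM=un:
underlying: ziglu-di-t-vnu-so
1. b -> p, d -> t, v -> f, z -> s / _ #: no change
2. f -> v, k -> g, p -> b, s -> z, t -> d / _ Z: fires at position(s) 8: zigludidvnuso
surface: zigludidvnuso

cell CLASS=un, MOD=so, VEL=ki, NUM=un:
underlying: ziglu-di-t-vnu-d
1. b -> p, d -> t, v -> f, z -> s / _ #: fires at position(s) 12: zigluditvnut
2. f -> v, k -> g, p -> b, s -> z, t -> d / _ Z: fires at position(s) 8: zigludidvnut
surface: zigludidvnut

cell CLASS=du, MOD=ra, VEL=ki, NUM=zo:
underlying: ziglu-m-ul-ru-d
1. b -> p, d -> t, v -> f, z -> s / _ #: fires at position(s) 11: ziglumulrut
2. f -> v, k -> g, p -> b, s -> z, t -> d / _ Z: no change
surface: ziglumulrut


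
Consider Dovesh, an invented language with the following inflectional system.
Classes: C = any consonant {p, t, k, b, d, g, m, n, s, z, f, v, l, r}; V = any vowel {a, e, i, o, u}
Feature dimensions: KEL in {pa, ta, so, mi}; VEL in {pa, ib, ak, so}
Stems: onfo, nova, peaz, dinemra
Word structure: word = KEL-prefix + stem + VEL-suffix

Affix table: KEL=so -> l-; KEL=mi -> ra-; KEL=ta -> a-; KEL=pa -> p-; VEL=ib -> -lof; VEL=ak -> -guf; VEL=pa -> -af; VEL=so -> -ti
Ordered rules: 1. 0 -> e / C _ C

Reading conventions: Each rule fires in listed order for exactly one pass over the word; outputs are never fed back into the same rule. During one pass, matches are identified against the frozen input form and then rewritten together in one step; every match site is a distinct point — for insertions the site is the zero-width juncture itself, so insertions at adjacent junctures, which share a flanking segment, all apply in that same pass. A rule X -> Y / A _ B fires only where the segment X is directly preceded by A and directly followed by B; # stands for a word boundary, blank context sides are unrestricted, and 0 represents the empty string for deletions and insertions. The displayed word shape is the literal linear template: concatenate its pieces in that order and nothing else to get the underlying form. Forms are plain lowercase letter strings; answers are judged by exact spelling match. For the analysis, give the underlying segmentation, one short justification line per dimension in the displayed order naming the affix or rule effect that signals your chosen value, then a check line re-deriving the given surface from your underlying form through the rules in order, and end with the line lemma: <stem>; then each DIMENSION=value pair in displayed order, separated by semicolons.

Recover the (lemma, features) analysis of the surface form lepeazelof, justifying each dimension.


underlying: l-peaz-lof
KEL=so - signalled by the affix l-
VEL=ib - signalled by the affix -lof
check: lpeazlof -> lepeazelof
lemma: peaz; KEL=so; VEL=ib


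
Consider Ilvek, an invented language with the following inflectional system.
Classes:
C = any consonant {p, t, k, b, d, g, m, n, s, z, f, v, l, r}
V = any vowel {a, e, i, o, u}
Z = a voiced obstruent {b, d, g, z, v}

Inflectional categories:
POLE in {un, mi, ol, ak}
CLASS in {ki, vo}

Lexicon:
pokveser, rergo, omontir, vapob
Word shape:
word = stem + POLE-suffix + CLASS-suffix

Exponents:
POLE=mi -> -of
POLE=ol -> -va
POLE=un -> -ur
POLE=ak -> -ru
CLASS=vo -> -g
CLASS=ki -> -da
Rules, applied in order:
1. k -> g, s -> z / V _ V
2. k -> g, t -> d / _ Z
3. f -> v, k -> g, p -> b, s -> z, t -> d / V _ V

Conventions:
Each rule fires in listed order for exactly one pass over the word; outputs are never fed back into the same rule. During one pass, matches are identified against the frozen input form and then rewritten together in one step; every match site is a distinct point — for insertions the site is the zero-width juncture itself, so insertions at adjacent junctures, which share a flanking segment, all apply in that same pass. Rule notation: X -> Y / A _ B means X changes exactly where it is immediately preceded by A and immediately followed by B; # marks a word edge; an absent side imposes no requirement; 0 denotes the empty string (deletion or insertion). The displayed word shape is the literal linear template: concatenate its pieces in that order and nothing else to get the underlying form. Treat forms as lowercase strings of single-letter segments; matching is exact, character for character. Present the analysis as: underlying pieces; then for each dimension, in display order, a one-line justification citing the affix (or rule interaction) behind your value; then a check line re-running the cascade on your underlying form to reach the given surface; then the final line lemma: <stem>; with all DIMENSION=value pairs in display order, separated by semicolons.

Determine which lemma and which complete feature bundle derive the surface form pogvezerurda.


underlying: pokveser-ur-da
POLE=un - signalled by the affix -ur
CLASS=ki - signalled by the affix -da
check: pokveserurda -> pokvezerurda -> pogvezerurda -> pogvezerurda
lemma: pokveser; POLE=un; CLASS=ki


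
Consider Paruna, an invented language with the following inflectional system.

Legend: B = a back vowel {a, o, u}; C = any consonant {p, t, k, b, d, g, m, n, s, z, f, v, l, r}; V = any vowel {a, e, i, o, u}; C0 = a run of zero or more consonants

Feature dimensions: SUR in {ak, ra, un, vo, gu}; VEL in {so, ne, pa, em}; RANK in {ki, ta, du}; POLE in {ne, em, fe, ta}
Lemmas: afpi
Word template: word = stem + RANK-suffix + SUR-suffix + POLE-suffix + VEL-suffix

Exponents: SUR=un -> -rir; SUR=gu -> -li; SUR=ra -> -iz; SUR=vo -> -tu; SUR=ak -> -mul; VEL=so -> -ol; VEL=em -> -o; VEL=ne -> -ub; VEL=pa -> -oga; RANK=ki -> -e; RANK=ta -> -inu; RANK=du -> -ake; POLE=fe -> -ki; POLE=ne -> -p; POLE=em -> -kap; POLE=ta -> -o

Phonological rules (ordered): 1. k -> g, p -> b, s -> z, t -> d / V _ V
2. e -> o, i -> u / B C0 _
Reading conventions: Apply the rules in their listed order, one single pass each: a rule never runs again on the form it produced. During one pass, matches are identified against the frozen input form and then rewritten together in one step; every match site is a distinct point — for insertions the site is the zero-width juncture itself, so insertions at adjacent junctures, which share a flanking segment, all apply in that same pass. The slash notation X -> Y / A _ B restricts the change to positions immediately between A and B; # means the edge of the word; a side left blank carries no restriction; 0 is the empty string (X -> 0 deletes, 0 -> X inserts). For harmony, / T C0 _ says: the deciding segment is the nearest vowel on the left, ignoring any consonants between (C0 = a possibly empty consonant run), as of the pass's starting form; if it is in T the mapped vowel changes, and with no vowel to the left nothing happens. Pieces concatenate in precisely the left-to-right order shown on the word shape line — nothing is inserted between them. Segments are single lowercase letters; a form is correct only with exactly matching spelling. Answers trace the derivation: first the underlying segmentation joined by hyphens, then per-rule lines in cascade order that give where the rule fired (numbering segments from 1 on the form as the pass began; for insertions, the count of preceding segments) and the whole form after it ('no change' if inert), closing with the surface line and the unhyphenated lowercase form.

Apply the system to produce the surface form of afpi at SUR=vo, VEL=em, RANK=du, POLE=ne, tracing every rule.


underlying: afpi-ake-tu-p-o
1. k -> g, p -> b, s -> z, t -> d / V _ V: fires at position(s) 6, 8, 10: afpiagedubo
2. e -> o, i -> u / B C0 _: fires at position(s) 4, 7: afpuagodubo
surface: afpuagodubo


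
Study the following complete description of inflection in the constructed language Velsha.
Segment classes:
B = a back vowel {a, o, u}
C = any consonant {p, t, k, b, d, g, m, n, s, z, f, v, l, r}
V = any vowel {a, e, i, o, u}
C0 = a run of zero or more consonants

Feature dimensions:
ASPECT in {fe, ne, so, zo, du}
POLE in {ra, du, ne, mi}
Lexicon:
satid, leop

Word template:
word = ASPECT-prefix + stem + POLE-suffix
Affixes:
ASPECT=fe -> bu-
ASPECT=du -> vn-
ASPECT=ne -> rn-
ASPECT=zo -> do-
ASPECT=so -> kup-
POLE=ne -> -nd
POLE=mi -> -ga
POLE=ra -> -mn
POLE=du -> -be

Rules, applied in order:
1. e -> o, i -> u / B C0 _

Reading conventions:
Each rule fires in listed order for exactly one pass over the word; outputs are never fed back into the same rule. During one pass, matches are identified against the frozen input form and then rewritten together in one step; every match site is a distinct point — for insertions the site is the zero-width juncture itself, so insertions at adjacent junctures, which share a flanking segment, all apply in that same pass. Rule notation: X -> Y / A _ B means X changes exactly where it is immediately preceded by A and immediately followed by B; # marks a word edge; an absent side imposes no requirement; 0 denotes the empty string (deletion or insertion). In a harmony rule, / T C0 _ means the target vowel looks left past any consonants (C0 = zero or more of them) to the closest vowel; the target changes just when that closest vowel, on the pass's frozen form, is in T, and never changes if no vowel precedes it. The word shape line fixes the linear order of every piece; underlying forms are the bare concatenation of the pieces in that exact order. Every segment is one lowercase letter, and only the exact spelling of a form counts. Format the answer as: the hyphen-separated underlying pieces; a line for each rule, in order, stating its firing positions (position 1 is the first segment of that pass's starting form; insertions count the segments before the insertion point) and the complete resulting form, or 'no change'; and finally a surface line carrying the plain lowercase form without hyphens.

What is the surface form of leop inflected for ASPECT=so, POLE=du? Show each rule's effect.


underlying: kup-leop-be
1. e -> o, i -> u / B C0 _: fires at position(s) 5, 9: kuploopbo
surface: kuploopbo


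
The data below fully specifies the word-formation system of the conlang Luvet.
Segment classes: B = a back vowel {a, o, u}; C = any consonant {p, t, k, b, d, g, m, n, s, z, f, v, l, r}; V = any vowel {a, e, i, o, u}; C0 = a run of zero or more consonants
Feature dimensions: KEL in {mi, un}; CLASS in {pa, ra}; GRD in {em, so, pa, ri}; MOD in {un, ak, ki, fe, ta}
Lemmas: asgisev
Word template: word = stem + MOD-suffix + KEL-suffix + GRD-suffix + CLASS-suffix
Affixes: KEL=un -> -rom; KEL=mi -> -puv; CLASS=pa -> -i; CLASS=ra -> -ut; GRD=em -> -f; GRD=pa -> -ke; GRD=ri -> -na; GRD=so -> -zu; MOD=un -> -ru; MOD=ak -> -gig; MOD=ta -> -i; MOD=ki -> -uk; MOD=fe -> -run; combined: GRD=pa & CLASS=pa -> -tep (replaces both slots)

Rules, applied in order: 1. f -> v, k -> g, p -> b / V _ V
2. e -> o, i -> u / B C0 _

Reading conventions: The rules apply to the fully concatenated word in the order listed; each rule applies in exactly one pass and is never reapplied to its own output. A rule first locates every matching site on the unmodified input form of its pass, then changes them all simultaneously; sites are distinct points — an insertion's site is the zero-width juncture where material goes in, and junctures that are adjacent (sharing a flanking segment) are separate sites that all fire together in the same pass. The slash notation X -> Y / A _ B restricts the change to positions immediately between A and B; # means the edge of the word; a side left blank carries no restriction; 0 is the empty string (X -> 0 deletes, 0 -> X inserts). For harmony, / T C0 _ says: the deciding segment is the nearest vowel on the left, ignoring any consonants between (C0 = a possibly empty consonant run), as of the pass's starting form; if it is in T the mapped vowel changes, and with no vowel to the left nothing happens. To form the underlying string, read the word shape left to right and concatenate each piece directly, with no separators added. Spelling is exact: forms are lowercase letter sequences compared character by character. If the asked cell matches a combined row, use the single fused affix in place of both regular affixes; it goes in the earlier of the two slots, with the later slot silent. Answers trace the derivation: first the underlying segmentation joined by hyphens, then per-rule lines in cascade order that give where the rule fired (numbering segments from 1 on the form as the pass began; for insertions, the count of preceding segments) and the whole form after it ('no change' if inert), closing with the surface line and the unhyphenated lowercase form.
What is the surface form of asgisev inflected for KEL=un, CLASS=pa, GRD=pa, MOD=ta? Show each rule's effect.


underlying: asgisev-i-rom-tep
1. f -> v, k -> g, p -> b / V _ V: no change
2. e -> o, i -> u / B C0 _: fires at position(s) 4, 13: asguseviromtop
surface: asguseviromtop


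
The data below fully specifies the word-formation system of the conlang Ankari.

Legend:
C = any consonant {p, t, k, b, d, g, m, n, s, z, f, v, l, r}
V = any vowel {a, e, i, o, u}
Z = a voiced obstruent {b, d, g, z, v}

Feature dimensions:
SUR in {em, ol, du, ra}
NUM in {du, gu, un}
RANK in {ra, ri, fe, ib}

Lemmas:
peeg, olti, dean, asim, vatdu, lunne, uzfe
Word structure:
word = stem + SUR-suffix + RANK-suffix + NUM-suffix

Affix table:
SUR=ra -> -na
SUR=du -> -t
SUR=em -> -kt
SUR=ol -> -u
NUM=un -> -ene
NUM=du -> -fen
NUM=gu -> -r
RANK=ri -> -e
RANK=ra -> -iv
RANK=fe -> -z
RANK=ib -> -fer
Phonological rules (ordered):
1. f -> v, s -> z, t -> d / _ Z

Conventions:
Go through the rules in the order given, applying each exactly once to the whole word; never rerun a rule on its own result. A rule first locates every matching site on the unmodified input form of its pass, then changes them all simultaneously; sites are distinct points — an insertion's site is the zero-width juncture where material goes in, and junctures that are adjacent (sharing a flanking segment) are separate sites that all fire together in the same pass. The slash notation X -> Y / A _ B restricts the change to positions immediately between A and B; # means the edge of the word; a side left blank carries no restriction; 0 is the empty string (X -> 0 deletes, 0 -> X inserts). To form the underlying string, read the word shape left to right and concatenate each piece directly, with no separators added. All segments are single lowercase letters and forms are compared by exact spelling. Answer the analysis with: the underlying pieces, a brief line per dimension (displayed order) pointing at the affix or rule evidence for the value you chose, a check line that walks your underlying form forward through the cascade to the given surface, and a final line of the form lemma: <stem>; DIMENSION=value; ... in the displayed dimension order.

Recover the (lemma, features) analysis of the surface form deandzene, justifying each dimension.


underlying: dean-t-z-ene
SUR=du - signalled by the affix -t
NUM=un - signalled by the affix -ene
RANK=fe - signalled by the affix -z
check: deantzene -> deandzene
lemma: dean; SUR=du; NUM=un; RANK=fe


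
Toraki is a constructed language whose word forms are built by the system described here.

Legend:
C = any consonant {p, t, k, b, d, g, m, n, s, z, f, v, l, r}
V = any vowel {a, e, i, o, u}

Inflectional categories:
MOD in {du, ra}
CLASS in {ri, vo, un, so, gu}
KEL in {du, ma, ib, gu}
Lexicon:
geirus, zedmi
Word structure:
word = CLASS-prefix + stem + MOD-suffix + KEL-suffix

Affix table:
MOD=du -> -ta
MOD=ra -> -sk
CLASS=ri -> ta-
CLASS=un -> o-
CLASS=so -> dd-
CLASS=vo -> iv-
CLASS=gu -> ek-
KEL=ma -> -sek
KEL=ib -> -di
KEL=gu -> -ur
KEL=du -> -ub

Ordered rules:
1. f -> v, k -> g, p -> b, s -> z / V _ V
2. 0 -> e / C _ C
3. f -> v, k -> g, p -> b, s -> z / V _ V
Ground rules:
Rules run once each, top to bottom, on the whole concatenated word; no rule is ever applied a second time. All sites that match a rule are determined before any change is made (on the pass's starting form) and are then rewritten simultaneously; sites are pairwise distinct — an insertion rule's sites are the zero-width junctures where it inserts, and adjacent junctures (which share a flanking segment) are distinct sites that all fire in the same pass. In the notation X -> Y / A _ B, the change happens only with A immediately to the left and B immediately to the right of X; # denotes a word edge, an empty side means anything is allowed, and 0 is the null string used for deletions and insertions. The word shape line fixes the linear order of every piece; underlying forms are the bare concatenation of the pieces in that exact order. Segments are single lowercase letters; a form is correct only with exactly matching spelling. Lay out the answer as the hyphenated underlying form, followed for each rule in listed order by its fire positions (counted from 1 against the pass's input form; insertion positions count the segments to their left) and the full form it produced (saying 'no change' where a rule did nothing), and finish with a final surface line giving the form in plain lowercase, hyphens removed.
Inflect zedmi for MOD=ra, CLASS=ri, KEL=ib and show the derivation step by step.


underlying: ta-zedmi-sk-di
1. f -> v, k -> g, p -> b, s -> z / V _ V: no change
2. 0 -> e / C _ C: inserts after position(s) 5, 8, 9: tazedemisekedi
3. f -> v, k -> g, p -> b, s -> z / V _ V: fires at position(s) 9, 11: tazedemizegedi
surface: tazedemizegedi


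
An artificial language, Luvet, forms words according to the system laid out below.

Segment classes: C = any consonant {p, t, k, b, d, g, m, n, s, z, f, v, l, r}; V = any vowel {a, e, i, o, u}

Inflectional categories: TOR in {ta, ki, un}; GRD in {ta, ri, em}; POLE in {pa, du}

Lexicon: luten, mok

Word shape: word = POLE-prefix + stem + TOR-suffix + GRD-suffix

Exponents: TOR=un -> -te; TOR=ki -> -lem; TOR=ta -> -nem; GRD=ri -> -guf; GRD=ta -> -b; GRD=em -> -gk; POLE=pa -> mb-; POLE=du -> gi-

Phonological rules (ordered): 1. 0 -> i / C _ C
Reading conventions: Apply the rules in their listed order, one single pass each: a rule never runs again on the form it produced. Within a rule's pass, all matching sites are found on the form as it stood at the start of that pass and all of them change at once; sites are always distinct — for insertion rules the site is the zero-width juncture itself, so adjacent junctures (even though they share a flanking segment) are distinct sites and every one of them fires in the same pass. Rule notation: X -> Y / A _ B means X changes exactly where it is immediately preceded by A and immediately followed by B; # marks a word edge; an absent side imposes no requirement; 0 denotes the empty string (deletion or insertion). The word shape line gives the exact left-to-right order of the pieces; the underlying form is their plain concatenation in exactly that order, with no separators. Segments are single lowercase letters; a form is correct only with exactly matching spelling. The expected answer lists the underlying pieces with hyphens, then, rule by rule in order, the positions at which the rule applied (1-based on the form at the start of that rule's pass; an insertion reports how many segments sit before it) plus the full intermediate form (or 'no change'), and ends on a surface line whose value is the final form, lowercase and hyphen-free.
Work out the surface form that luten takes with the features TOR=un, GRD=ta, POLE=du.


underlying: gi-luten-te-b
1. 0 -> i / C _ C: inserts after position(s) 7: giluteniteb
surface: giluteniteb


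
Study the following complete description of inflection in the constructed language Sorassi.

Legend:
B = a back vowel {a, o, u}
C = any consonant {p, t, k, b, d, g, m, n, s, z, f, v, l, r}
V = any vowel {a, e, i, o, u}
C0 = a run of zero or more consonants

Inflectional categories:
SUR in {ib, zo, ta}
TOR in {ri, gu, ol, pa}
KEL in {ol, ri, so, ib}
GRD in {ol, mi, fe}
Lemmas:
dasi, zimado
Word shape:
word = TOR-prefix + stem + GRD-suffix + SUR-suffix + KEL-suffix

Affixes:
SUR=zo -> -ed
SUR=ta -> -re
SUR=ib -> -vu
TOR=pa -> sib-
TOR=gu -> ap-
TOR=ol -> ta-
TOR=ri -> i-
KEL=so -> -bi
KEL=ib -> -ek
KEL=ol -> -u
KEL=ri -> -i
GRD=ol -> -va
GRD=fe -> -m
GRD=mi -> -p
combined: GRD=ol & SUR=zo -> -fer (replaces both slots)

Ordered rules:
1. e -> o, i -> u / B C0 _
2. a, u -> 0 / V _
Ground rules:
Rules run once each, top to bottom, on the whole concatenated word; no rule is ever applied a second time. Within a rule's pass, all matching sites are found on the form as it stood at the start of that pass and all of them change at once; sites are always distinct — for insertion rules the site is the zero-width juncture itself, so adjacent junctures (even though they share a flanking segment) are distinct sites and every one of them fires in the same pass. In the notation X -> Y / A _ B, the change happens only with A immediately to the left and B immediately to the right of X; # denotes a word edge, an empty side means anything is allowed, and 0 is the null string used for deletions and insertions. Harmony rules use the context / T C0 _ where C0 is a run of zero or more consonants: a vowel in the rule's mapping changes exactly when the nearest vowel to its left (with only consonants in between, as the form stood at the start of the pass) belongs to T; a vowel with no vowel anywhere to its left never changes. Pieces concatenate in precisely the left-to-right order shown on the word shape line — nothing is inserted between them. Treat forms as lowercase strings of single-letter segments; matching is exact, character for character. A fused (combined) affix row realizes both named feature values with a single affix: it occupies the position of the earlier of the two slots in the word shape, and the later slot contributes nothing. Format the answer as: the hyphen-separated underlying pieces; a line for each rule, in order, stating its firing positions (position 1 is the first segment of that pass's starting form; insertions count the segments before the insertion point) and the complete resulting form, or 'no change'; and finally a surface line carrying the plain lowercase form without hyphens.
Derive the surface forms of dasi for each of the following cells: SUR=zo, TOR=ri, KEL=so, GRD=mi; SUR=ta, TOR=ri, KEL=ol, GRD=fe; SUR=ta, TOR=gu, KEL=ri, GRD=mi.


cell SUR=zo, TOR=ri, KEL=so, GRD=mi:
underlying: i-dasi-p-ed-bi
1. e -> o, i -> u / B C0 _: fires at position(s) 5: idasupedbi
2. a, u -> 0 / V _: no change
surface: idasupedbi

cell SUR=ta, TOR=ri, KEL=ol, GRD=fe:
underlying: i-dasi-m-re-u
1. e -> o, i -> u / B C0 _: fires at position(s) 5: idasumreu
2. a, u -> 0 / V _: fires at position(s) 9: idasumre
surface: idasumre

cell SUR=ta, TOR=gu, KEL=ri, GRD=mi:
underlying: ap-dasi-p-re-i
1. e -> o, i -> u / B C0 _: fires at position(s) 6: apdasuprei
2. a, u -> 0 / V _: no change
surface: apdasuprei
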